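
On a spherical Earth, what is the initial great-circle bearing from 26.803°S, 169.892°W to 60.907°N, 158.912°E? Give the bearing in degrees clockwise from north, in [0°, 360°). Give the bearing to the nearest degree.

Δλ = 158.912 − -169.892 = 328.804°; wrapped into (−180°, 180°]: -31.196°.
θ = atan2( sin Δλ · cos φ₂ , cos φ₁ · sin φ₂ − sin φ₁ · cos φ₂ · cos Δλ )
  = atan2(-0.25185, 0.96750) = -14.591° → normalised to [0°, 360°): 345.409°.

345°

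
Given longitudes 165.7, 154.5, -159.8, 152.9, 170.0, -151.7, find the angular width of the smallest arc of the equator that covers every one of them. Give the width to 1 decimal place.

Sort the longitudes: -159.8°, -151.7°, +152.9°, +154.5°, +165.7°, +170.0°.
Eastward gaps between consecutive values (wrapping around): 8.1°, 304.6°, 1.6°, 11.2°, 4.3°, 30.2°.
Largest gap = 304.6° ⇒ minimal covering band is its complement: 360° − 304.6° = 55.4°.
Band runs from +152.9° eastward to -151.7°, crossing the antimeridian.

55.4°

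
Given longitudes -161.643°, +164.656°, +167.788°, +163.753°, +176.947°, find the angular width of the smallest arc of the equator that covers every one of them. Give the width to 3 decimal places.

34.604°

Sort the longitudes: -161.643°, +163.753°, +164.656°, +167.788°, +176.947°.
Eastward gaps between consecutive values (wrapping around): 325.396°, 0.903°, 3.132°, 9.159°, 21.410°.
Largest gap = 325.396° ⇒ minimal covering band is its complement: 360° − 325.396° = 34.604°.
Band runs from +163.753° eastward to -161.643°, crossing the antimeridian.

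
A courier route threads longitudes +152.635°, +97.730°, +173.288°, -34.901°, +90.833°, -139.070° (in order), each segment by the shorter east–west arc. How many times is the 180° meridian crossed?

Leg 1: +152.635° → +97.730°, shortest Δλ = -54.905° (west) — does not cross 180°.
Leg 2: +97.730° → +173.288°, shortest Δλ = 75.558° (east) — does not cross 180°.
Leg 3: +173.288° → -34.901°, shortest Δλ = 151.811° (east) — crosses 180°.
Leg 4: -34.901° → +90.833°, shortest Δλ = 125.734° (east) — does not cross 180°.
Leg 5: +90.833° → -139.070°, shortest Δλ = 130.097° (east) — crosses 180°.
Total crossings: 2.

2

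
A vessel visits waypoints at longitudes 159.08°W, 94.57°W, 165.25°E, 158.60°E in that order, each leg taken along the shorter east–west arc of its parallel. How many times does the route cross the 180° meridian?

Leg 1: -159.08° → -94.57°, shortest Δλ = 64.51° (east) — does not cross 180°.
Leg 2: -94.57° → +165.25°, shortest Δλ = -100.18° (west) — crosses 180°.
Leg 3: +165.25° → +158.60°, shortest Δλ = -6.65° (west) — does not cross 180°.
Total crossings: 1.

1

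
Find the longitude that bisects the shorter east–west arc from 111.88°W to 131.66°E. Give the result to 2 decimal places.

Signed shortest Δλ from -111.88° to +131.66° is -116.46°.
Midpoint longitude = -111.88° + (-116.46°)/2 = -111.88° − 58.23° = -170.11°.
(The naïve average (-111.88 + +131.66)/2 = 9.89° is on the wrong side of the globe.)

170.11°W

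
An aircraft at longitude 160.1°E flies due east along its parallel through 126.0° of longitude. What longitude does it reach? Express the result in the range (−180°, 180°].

73.9°W

Start at +160.1°; shift +126.0° → +286.1°.
+286.1° lies outside (−180°, 180°]; subtract 360° → -73.9°.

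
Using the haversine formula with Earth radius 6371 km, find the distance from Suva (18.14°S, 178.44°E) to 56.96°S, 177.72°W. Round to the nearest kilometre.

Δλ = -177.72 − 178.44 = -356.16°; wrapped into (−180°, 180°]: 3.84°.
Δφ = -56.96 − -18.14 = -38.82°.
a = sin²(Δφ/2) + cos φ₁ · cos φ₂ · sin²(Δλ/2) = 0.111022.
c = 2·atan2(√a, √(1−a)) = 0.67939 rad → d = 6371·c ≈ 4328.40 km.

4328 km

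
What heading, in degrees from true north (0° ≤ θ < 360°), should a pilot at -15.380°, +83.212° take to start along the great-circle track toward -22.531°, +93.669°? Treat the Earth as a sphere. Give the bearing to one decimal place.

Δλ = 93.669 − 83.212 = 10.457°.
θ = atan2( sin Δλ · cos φ₂ , cos φ₁ · sin φ₂ − sin φ₁ · cos φ₂ · cos Δλ )
  = atan2(0.16764, -0.12855) = 127.482° → normalised to [0°, 360°): 127.482°.

127.5°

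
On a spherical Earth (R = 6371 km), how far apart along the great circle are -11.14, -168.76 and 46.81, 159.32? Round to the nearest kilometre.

Δλ = 159.32 − -168.76 = 328.08°; wrapped into (−180°, 180°]: -31.92°.
Δφ = 46.81 − -11.14 = 57.95°.
a = sin²(Δφ/2) + cos φ₁ · cos φ₂ · sin²(Δλ/2) = 0.285442.
c = 2·atan2(√a, √(1−a)) = 1.12728 rad → d = 6371·c ≈ 7181.92 km.

7182 km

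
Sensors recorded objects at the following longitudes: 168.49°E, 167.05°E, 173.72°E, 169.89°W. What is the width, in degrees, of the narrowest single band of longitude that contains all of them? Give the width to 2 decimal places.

23.06°

Sort the longitudes: -169.89°, +167.05°, +168.49°, +173.72°.
Eastward gaps between consecutive values (wrapping around): 336.94°, 1.44°, 5.23°, 16.39°.
Largest gap = 336.94° ⇒ minimal covering band is its complement: 360° − 336.94° = 23.06°.
Band runs from +167.05° eastward to -169.89°, crossing the antimeridian.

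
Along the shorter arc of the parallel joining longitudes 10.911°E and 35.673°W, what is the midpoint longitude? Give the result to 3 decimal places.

Signed shortest Δλ from +10.911° to -35.673° is -46.584°.
Midpoint longitude = +10.911° + (-46.584°)/2 = +10.911° − 23.292° = -12.381°.

12.381°W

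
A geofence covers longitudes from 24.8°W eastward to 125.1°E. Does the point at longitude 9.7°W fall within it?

Band width going east from -24.8° to +125.1°: ((125.1 − -24.8) mod 360) = 149.9°.
Offset of -9.7° east of the west edge: ((-9.7 − -24.8) mod 360) = 15.1°.
15.1° ≤ 149.9° ⇒ inside.

Yes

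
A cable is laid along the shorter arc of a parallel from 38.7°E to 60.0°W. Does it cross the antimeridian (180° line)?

No

Signed shortest Δλ = ((-60.0 − 38.7 + 180) mod 360) − 180 = -98.7°.
Going west by 98.7° from +38.7° reaches -60.0° without touching 180°.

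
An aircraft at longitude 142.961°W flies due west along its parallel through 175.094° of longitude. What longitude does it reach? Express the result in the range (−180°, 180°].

41.945°E

Start at -142.961°; shift −175.094° → -318.055°.
-318.055° lies outside (−180°, 180°]; add 360° → +41.945°.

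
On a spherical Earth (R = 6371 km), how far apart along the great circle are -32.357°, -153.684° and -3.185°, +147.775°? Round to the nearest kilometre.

6891 km

Δλ = 147.775 − -153.684 = 301.459°; wrapped into (−180°, 180°]: -58.541°.
Δφ = -3.185 − -32.357 = 29.172°.
a = sin²(Δφ/2) + cos φ₁ · cos φ₂ · sin²(Δλ/2) = 0.265045.
c = 2·atan2(√a, √(1−a)) = 1.08161 rad → d = 6371·c ≈ 6890.93 km.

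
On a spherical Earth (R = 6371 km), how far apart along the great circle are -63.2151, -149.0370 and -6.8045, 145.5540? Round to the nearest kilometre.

Δλ = 145.5540 − -149.0370 = 294.5910°; wrapped into (−180°, 180°]: -65.4090°.
Δφ = -6.8045 − -63.2151 = 56.4106°.
a = sin²(Δφ/2) + cos φ₁ · cos φ₂ · sin²(Δλ/2) = 0.354011.
c = 2·atan2(√a, √(1−a)) = 1.27450 rad → d = 6371·c ≈ 8119.85 km.

8120 km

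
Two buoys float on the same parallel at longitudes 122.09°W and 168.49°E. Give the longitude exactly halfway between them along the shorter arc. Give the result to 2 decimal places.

Signed shortest Δλ from -122.09° to +168.49° is -69.42°.
Midpoint longitude = -122.09° + (-69.42°)/2 = -122.09° − 34.71° = -156.80°.
(The naïve average (-122.09 + +168.49)/2 = 23.2° is on the wrong side of the globe.)

156.80°W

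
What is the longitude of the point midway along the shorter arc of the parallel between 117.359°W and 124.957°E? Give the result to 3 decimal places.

176.201°W

Signed shortest Δλ from -117.359° to +124.957° is -117.684°.
Midpoint longitude = -117.359° + (-117.684°)/2 = -117.359° − 58.842° = -176.201°.
(The naïve average (-117.359 + +124.957)/2 = 3.799° is on the wrong side of the globe.)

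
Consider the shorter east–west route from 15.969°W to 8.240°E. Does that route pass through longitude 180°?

Signed shortest Δλ = ((8.240 − -15.969 + 180) mod 360) − 180 = 24.209°.
Going east by 24.209° from -15.969° reaches +8.240° without touching 180°.

No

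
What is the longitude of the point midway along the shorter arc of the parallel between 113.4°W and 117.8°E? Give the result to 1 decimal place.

Signed shortest Δλ from -113.4° to +117.8° is -128.8°.
Midpoint longitude = -113.4° + (-128.8°)/2 = -113.4° − 64.4° = -177.8°.
(The naïve average (-113.4 + +117.8)/2 = 2.2° is on the wrong side of the globe.)

177.8°W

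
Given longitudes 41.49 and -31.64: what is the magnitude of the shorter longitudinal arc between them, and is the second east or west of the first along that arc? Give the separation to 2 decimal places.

Raw difference: -31.64 − 41.49 = -73.13°.
Normalise into (−180°, 180°]: -73.13° stays -73.13°.
Negative ⇒ the second point lies to the west; separation 73.13°.

73.13° west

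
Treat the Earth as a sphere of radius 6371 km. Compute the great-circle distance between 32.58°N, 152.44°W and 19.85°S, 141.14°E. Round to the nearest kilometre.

Δλ = 141.14 − -152.44 = 293.58°; wrapped into (−180°, 180°]: -66.42°.
Δφ = -19.85 − 32.58 = -52.43°.
a = sin²(Δφ/2) + cos φ₁ · cos φ₂ · sin²(Δλ/2) = 0.432896.
c = 2·atan2(√a, √(1−a)) = 1.43618 rad → d = 6371·c ≈ 9149.91 km.

9150 km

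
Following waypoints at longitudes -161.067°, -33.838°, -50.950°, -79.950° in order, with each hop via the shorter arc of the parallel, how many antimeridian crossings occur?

Leg 1: -161.067° → -33.838°, shortest Δλ = 127.229° (east) — does not cross 180°.
Leg 2: -33.838° → -50.950°, shortest Δλ = -17.112° (west) — does not cross 180°.
Leg 3: -50.950° → -79.950°, shortest Δλ = -29.0° (west) — does not cross 180°.
Total crossings: 0.

0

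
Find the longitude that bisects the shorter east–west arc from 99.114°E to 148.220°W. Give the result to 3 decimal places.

Signed shortest Δλ from +99.114° to -148.220° is +112.666°.
Midpoint longitude = +99.114° + (+112.666°)/2 = +99.114° + 56.333° = +155.447°.
(The naïve average (+99.114 + -148.220)/2 = -24.553° is on the wrong side of the globe.)

155.447°E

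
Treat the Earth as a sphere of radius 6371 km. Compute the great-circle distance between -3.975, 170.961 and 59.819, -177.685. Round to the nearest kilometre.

7163 km

Δλ = -177.685 − 170.961 = -348.646°; wrapped into (−180°, 180°]: 11.354°.
Δφ = 59.819 − -3.975 = 63.794°.
a = sin²(Δφ/2) + cos φ₁ · cos φ₂ · sin²(Δλ/2) = 0.284108.
c = 2·atan2(√a, √(1−a)) = 1.12433 rad → d = 6371·c ≈ 7163.08 km.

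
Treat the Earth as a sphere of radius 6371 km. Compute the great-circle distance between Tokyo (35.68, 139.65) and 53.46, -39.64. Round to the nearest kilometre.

10103 km

Δλ = -39.64 − 139.65 = -179.29°.
Δφ = 53.46 − 35.68 = 17.78°.
a = sin²(Δφ/2) + cos φ₁ · cos φ₂ · sin²(Δλ/2) = 0.507486.
c = 2·atan2(√a, √(1−a)) = 1.58577 rad → d = 6371·c ≈ 10102.93 km.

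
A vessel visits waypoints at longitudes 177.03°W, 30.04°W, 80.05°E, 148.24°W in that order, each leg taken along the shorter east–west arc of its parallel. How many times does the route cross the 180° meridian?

1

Leg 1: -177.03° → -30.04°, shortest Δλ = 146.99° (east) — does not cross 180°.
Leg 2: -30.04° → +80.05°, shortest Δλ = 110.09° (east) — does not cross 180°.
Leg 3: +80.05° → -148.24°, shortest Δλ = 131.71° (east) — crosses 180°.
Total crossings: 1.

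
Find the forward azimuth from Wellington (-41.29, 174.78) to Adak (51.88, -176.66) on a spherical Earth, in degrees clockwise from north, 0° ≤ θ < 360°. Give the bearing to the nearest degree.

5°

Δλ = -176.66 − 174.78 = -351.44°; wrapped into (−180°, 180°]: 8.56°.
θ = atan2( sin Δλ · cos φ₂ , cos φ₁ · sin φ₂ − sin φ₁ · cos φ₂ · cos Δλ )
  = atan2(0.09188, 0.99393) = 5.282° → normalised to [0°, 360°): 5.282°.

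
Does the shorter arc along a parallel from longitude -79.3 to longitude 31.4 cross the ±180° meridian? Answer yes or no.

No

Signed shortest Δλ = ((31.4 − -79.3 + 180) mod 360) − 180 = 110.7°.
Going east by 110.7° from -79.3° reaches +31.4° without touching 180°.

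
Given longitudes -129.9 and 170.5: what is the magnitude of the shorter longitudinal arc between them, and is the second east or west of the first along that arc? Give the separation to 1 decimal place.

59.6° west

Raw difference: 170.5 − -129.9 = 300.4°.
Normalise into (−180°, 180°]: 300.4° − 360° = -59.6°.
Negative ⇒ the second point lies to the west; separation 59.6°.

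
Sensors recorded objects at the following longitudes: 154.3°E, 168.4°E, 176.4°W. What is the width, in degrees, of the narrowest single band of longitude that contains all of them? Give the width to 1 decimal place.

Sort the longitudes: -176.4°, +154.3°, +168.4°.
Eastward gaps between consecutive values (wrapping around): 330.7°, 14.1°, 15.2°.
Largest gap = 330.7° ⇒ minimal covering band is its complement: 360° − 330.7° = 29.3°.
Band runs from +154.3° eastward to -176.4°, crossing the antimeridian.

29.3°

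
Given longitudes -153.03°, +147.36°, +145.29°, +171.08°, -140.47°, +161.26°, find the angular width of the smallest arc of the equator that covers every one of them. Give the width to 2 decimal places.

74.24°

Sort the longitudes: -153.03°, -140.47°, +145.29°, +147.36°, +161.26°, +171.08°.
Eastward gaps between consecutive values (wrapping around): 12.56°, 285.76°, 2.07°, 13.90°, 9.82°, 35.89°.
Largest gap = 285.76° ⇒ minimal covering band is its complement: 360° − 285.76° = 74.24°.
Band runs from +145.29° eastward to -140.47°, crossing the antimeridian.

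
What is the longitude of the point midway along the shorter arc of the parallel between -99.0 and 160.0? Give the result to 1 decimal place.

Signed shortest Δλ from -99.0° to +160.0° is -101.0°.
Midpoint longitude = -99.0° + (-101.0°)/2 = -99.0° − 50.5° = -149.5°.
(The naïve average (-99.0 + +160.0)/2 = 30.5° is on the wrong side of the globe.)

-149.5°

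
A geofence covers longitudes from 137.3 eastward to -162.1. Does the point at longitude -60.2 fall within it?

Band width going east from +137.3° to -162.1°: ((-162.1 − 137.3) mod 360) = 60.6°.
Offset of -60.2° east of the west edge: ((-60.2 − 137.3) mod 360) = 162.5°.
162.5° > 60.6° ⇒ outside.

No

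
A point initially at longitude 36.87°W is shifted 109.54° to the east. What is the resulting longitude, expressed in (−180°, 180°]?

72.67°E

Start at -36.87°; shift +109.54° → +72.67°.
+72.67° already lies in (−180°, 180°].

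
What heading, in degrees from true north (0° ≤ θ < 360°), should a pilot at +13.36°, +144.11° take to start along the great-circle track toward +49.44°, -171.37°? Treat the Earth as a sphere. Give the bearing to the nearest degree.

Δλ = -171.37 − 144.11 = -315.48°; wrapped into (−180°, 180°]: 44.52°.
θ = atan2( sin Δλ · cos φ₂ , cos φ₁ · sin φ₂ − sin φ₁ · cos φ₂ · cos Δλ )
  = atan2(0.45592, 0.63204) = 35.805° → normalised to [0°, 360°): 35.805°.

36°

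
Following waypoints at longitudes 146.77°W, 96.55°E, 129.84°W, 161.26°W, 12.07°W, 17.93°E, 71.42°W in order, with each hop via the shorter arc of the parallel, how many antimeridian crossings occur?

2

Leg 1: -146.77° → +96.55°, shortest Δλ = -116.68° (west) — crosses 180°.
Leg 2: +96.55° → -129.84°, shortest Δλ = 133.61° (east) — crosses 180°.
Leg 3: -129.84° → -161.26°, shortest Δλ = -31.42° (west) — does not cross 180°.
Leg 4: -161.26° → -12.07°, shortest Δλ = 149.19° (east) — does not cross 180°.
Leg 5: -12.07° → +17.93°, shortest Δλ = 30.0° (east) — does not cross 180°.
Leg 6: +17.93° → -71.42°, shortest Δλ = -89.35° (west) — does not cross 180°.
Total crossings: 2.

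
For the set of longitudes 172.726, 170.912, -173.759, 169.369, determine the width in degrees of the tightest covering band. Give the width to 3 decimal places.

16.872°

Sort the longitudes: -173.759°, +169.369°, +170.912°, +172.726°.
Eastward gaps between consecutive values (wrapping around): 343.128°, 1.543°, 1.814°, 13.515°.
Largest gap = 343.128° ⇒ minimal covering band is its complement: 360° − 343.128° = 16.872°.
Band runs from +169.369° eastward to -173.759°, crossing the antimeridian.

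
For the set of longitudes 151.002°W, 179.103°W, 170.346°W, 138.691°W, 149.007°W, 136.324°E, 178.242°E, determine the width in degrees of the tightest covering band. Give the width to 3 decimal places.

Sort the longitudes: -179.103°, -170.346°, -151.002°, -149.007°, -138.691°, +136.324°, +178.242°.
Eastward gaps between consecutive values (wrapping around): 8.757°, 19.344°, 1.995°, 10.316°, 275.015°, 41.918°, 2.655°.
Largest gap = 275.015° ⇒ minimal covering band is its complement: 360° − 275.015° = 84.985°.
Band runs from +136.324° eastward to -138.691°, crossing the antimeridian.

84.985°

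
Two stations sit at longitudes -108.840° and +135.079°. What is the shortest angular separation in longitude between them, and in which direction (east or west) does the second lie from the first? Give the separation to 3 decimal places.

Raw difference: 135.079 − -108.840 = 243.919°.
Normalise into (−180°, 180°]: 243.919° − 360° = -116.081°.
Negative ⇒ the second point lies to the west; separation 116.081°.

116.081° west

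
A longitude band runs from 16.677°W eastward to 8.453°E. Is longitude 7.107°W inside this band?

Yes

Band width going east from -16.677° to +8.453°: ((8.453 − -16.677) mod 360) = 25.130°.
Offset of -7.107° east of the west edge: ((-7.107 − -16.677) mod 360) = 9.570°.
9.570° ≤ 25.130° ⇒ inside.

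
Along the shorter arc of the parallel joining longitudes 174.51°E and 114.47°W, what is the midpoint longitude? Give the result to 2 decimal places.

149.98°W

Signed shortest Δλ from +174.51° to -114.47° is +71.02°.
Midpoint longitude = +174.51° + (+71.02°)/2 = +174.51° + 35.51° = +210.02°.
Normalise into (−180°, 180°]: -149.98°.
(The naïve average (+174.51 + -114.47)/2 = 30.02° is on the wrong side of the globe.)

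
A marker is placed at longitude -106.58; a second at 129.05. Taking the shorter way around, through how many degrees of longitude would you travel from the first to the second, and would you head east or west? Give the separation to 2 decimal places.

124.37° west

Raw difference: 129.05 − -106.58 = 235.63°.
Normalise into (−180°, 180°]: 235.63° − 360° = -124.37°.
Negative ⇒ the second point lies to the west; separation 124.37°.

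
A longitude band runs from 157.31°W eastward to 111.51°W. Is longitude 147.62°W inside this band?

Band width going east from -157.31° to -111.51°: ((-111.51 − -157.31) mod 360) = 45.80°.
Offset of -147.62° east of the west edge: ((-147.62 − -157.31) mod 360) = 9.69°.
9.69° ≤ 45.80° ⇒ inside.

Yes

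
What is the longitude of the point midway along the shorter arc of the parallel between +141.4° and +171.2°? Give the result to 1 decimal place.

+156.3°

Signed shortest Δλ from +141.4° to +171.2° is +29.8°.
Midpoint longitude = +141.4° + (+29.8°)/2 = +141.4° + 14.9° = +156.3°.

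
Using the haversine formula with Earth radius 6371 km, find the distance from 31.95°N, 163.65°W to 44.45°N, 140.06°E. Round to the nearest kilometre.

Δλ = 140.06 − -163.65 = 303.71°; wrapped into (−180°, 180°]: -56.29°.
Δφ = 44.45 − 31.95 = 12.50°.
a = sin²(Δφ/2) + cos φ₁ · cos φ₂ · sin²(Δλ/2) = 0.146628.
c = 2·atan2(√a, √(1−a)) = 0.78591 rad → d = 6371·c ≈ 5007.03 km.

5007 km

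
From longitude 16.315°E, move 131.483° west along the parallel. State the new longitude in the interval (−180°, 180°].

115.168°W

Start at +16.315°; shift −131.483° → -115.168°.
-115.168° already lies in (−180°, 180°].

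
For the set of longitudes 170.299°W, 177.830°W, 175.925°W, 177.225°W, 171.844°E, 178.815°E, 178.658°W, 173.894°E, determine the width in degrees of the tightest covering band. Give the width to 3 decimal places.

17.857°

Sort the longitudes: -178.658°, -177.830°, -177.225°, -175.925°, -170.299°, +171.844°, +173.894°, +178.815°.
Eastward gaps between consecutive values (wrapping around): 0.828°, 0.605°, 1.300°, 5.626°, 342.143°, 2.050°, 4.921°, 2.527°.
Largest gap = 342.143° ⇒ minimal covering band is its complement: 360° − 342.143° = 17.857°.
Band runs from +171.844° eastward to -170.299°, crossing the antimeridian.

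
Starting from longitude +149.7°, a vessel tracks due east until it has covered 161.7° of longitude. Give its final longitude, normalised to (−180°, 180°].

Start at +149.7°; shift +161.7° → +311.4°.
+311.4° lies outside (−180°, 180°]; subtract 360° → -48.6°.

-48.6°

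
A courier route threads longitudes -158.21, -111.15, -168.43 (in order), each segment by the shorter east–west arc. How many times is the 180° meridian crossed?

Leg 1: -158.21° → -111.15°, shortest Δλ = 47.06° (east) — does not cross 180°.
Leg 2: -111.15° → -168.43°, shortest Δλ = -57.28° (west) — does not cross 180°.
Total crossings: 0.

0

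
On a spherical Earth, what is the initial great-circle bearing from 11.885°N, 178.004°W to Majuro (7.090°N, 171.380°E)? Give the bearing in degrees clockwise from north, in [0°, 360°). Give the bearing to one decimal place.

Δλ = 171.380 − -178.004 = 349.384°; wrapped into (−180°, 180°]: -10.616°.
θ = atan2( sin Δλ · cos φ₂ , cos φ₁ · sin φ₂ − sin φ₁ · cos φ₂ · cos Δλ )
  = atan2(-0.18282, -0.08009) = -113.658° → normalised to [0°, 360°): 246.342°.

246.3°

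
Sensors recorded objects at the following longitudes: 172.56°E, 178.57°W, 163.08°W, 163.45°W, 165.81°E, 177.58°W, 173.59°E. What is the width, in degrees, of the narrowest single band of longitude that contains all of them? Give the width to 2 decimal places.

Sort the longitudes: -178.57°, -177.58°, -163.45°, -163.08°, +165.81°, +172.56°, +173.59°.
Eastward gaps between consecutive values (wrapping around): 0.99°, 14.13°, 0.37°, 328.89°, 6.75°, 1.03°, 7.84°.
Largest gap = 328.89° ⇒ minimal covering band is its complement: 360° − 328.89° = 31.11°.
Band runs from +165.81° eastward to -163.08°, crossing the antimeridian.

31.11°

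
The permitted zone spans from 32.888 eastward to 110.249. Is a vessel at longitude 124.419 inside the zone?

Band width going east from +32.888° to +110.249°: ((110.249 − 32.888) mod 360) = 77.361°.
Offset of +124.419° east of the west edge: ((124.419 − 32.888) mod 360) = 91.531°.
91.531° > 77.361° ⇒ outside.

No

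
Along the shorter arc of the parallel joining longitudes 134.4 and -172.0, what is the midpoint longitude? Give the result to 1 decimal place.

Signed shortest Δλ from +134.4° to -172.0° is +53.6°.
Midpoint longitude = +134.4° + (+53.6°)/2 = +134.4° + 26.8° = +161.2°.
(The naïve average (+134.4 + -172.0)/2 = -18.8° is on the wrong side of the globe.)

+161.2°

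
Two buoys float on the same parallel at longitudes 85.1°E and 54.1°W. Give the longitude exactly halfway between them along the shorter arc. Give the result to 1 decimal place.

15.5°E

Signed shortest Δλ from +85.1° to -54.1° is -139.2°.
Midpoint longitude = +85.1° + (-139.2°)/2 = +85.1° − 69.6° = +15.5°.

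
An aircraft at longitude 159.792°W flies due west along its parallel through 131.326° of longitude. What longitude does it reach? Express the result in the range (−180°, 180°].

Start at -159.792°; shift −131.326° → -291.118°.
-291.118° lies outside (−180°, 180°]; add 360° → +68.882°.

68.882°E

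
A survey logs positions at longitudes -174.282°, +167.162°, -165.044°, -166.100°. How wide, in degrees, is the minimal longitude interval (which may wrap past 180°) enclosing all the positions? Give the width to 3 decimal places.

27.794°

Sort the longitudes: -174.282°, -166.100°, -165.044°, +167.162°.
Eastward gaps between consecutive values (wrapping around): 8.182°, 1.056°, 332.206°, 18.556°.
Largest gap = 332.206° ⇒ minimal covering band is its complement: 360° − 332.206° = 27.794°.
Band runs from +167.162° eastward to -165.044°, crossing the antimeridian.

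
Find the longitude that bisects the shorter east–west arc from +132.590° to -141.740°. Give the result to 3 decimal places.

Signed shortest Δλ from +132.590° to -141.740° is +85.670°.
Midpoint longitude = +132.590° + (+85.670°)/2 = +132.590° + 42.835° = +175.425°.
(The naïve average (+132.590 + -141.740)/2 = -4.575° is on the wrong side of the globe.)

+175.425°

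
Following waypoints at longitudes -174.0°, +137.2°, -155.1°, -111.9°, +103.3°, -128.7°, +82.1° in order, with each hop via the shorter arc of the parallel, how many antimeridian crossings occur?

5

Leg 1: -174.0° → +137.2°, shortest Δλ = -48.8° (west) — crosses 180°.
Leg 2: +137.2° → -155.1°, shortest Δλ = 67.7° (east) — crosses 180°.
Leg 3: -155.1° → -111.9°, shortest Δλ = 43.2° (east) — does not cross 180°.
Leg 4: -111.9° → +103.3°, shortest Δλ = -144.8° (west) — crosses 180°.
Leg 5: +103.3° → -128.7°, shortest Δλ = 128.0° (east) — crosses 180°.
Leg 6: -128.7° → +82.1°, shortest Δλ = -149.2° (west) — crosses 180°.
Total crossings: 5.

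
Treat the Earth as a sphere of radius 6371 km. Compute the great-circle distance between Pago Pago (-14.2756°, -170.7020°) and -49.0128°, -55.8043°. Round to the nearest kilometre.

10527 km

Δλ = -55.8043 − -170.7020 = 114.8977°.
Δφ = -49.0128 − -14.2756 = -34.7372°.
a = sin²(Δφ/2) + cos φ₁ · cos φ₂ · sin²(Δλ/2) = 0.540733.
c = 2·atan2(√a, √(1−a)) = 1.65235 rad → d = 6371·c ≈ 10527.14 km.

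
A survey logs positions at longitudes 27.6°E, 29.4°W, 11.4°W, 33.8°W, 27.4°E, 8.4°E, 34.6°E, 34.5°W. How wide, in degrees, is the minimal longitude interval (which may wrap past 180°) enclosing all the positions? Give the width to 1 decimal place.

Sort the longitudes: -34.5°, -33.8°, -29.4°, -11.4°, +8.4°, +27.4°, +27.6°, +34.6°.
Eastward gaps between consecutive values (wrapping around): 0.7°, 4.4°, 18.0°, 19.8°, 19.0°, 0.2°, 7.0°, 290.9°.
Largest gap = 290.9° ⇒ minimal covering band is its complement: 360° − 290.9° = 69.1°.
Band runs from -34.5° eastward to +34.6°.

69.1°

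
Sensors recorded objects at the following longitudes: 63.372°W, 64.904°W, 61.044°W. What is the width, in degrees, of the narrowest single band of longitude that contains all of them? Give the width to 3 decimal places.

3.860°

Sort the longitudes: -64.904°, -63.372°, -61.044°.
Eastward gaps between consecutive values (wrapping around): 1.532°, 2.328°, 356.140°.
Largest gap = 356.140° ⇒ minimal covering band is its complement: 360° − 356.140° = 3.860°.
Band runs from -64.904° eastward to -61.044°.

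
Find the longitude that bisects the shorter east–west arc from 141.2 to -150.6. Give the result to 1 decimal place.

+175.3°

Signed shortest Δλ from +141.2° to -150.6° is +68.2°.
Midpoint longitude = +141.2° + (+68.2°)/2 = +141.2° + 34.1° = +175.3°.
(The naïve average (+141.2 + -150.6)/2 = -4.7° is on the wrong side of the globe.)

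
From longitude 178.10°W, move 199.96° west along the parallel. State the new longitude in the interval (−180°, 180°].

18.06°W

Start at -178.10°; shift −199.96° → -378.06°.
-378.06° lies outside (−180°, 180°]; add 360° → -18.06°.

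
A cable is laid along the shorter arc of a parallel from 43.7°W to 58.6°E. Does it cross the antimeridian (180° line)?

Signed shortest Δλ = ((58.6 − -43.7 + 180) mod 360) − 180 = 102.3°.
Going east by 102.3° from -43.7° reaches +58.6° without touching 180°.

No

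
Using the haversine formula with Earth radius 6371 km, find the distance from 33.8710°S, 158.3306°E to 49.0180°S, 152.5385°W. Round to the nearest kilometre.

4338 km

Δλ = -152.5385 − 158.3306 = -310.8691°; wrapped into (−180°, 180°]: 49.1309°.
Δφ = -49.0180 − -33.8710 = -15.1470°.
a = sin²(Δφ/2) + cos φ₁ · cos φ₂ · sin²(Δλ/2) = 0.111483.
c = 2·atan2(√a, √(1−a)) = 0.68086 rad → d = 6371·c ≈ 4337.73 km.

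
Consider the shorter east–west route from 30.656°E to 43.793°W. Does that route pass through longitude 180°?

Signed shortest Δλ = ((-43.793 − 30.656 + 180) mod 360) − 180 = -74.449°.
Going west by 74.449° from +30.656° reaches -43.793° without touching 180°.

No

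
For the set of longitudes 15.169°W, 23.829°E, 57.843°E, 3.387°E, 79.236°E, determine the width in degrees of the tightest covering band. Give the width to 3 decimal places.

Sort the longitudes: -15.169°, +3.387°, +23.829°, +57.843°, +79.236°.
Eastward gaps between consecutive values (wrapping around): 18.556°, 20.442°, 34.014°, 21.393°, 265.595°.
Largest gap = 265.595° ⇒ minimal covering band is its complement: 360° − 265.595° = 94.405°.
Band runs from -15.169° eastward to +79.236°.

94.405°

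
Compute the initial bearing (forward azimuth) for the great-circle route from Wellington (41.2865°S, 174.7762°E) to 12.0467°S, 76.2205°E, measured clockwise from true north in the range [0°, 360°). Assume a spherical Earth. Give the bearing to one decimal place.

Δλ = 76.2205 − 174.7762 = -98.5557°.
θ = atan2( sin Δλ · cos φ₂ , cos φ₁ · sin φ₂ − sin φ₁ · cos φ₂ · cos Δλ )
  = atan2(-0.96709, -0.25283) = -104.651° → normalised to [0°, 360°): 255.349°.

255.3°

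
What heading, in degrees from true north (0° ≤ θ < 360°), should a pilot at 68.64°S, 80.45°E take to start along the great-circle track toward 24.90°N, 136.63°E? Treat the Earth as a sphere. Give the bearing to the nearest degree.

Δλ = 136.63 − 80.45 = 56.18°.
θ = atan2( sin Δλ · cos φ₂ , cos φ₁ · sin φ₂ − sin φ₁ · cos φ₂ · cos Δλ )
  = atan2(0.75356, 0.62352) = 50.395° → normalised to [0°, 360°): 50.395°.

50°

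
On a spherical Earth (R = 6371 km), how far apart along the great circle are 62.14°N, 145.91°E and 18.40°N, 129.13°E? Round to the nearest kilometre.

Δλ = 129.13 − 145.91 = -16.78°.
Δφ = 18.40 − 62.14 = -43.74°.
a = sin²(Δφ/2) + cos φ₁ · cos φ₂ · sin²(Δλ/2) = 0.148198.
c = 2·atan2(√a, √(1−a)) = 0.79034 rad → d = 6371·c ≈ 5035.25 km.

5035 km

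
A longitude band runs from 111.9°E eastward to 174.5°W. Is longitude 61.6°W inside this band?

No

Band width going east from +111.9° to -174.5°: ((-174.5 − 111.9) mod 360) = 73.6°.
Offset of -61.6° east of the west edge: ((-61.6 − 111.9) mod 360) = 186.5°.
186.5° > 73.6° ⇒ outside.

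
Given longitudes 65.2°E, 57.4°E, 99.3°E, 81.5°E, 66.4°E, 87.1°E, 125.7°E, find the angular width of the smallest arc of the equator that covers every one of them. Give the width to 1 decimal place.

68.3°

Sort the longitudes: +57.4°, +65.2°, +66.4°, +81.5°, +87.1°, +99.3°, +125.7°.
Eastward gaps between consecutive values (wrapping around): 7.8°, 1.2°, 15.1°, 5.6°, 12.2°, 26.4°, 291.7°.
Largest gap = 291.7° ⇒ minimal covering band is its complement: 360° − 291.7° = 68.3°.
Band runs from +57.4° eastward to +125.7°.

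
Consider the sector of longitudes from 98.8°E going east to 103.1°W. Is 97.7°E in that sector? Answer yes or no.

No

Band width going east from +98.8° to -103.1°: ((-103.1 − 98.8) mod 360) = 158.1°.
Offset of +97.7° east of the west edge: ((97.7 − 98.8) mod 360) = 358.9°.
358.9° > 158.1° ⇒ outside.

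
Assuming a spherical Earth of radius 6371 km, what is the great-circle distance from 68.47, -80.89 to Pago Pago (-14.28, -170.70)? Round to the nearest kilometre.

11475 km

Δλ = -170.70 − -80.89 = -89.81°.
Δφ = -14.28 − 68.47 = -82.75°.
a = sin²(Δφ/2) + cos φ₁ · cos φ₂ · sin²(Δλ/2) = 0.614135.
c = 2·atan2(√a, √(1−a)) = 1.80110 rad → d = 6371·c ≈ 11474.79 km.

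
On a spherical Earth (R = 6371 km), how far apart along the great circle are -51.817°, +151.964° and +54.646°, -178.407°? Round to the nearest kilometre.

Δλ = -178.407 − 151.964 = -330.371°; wrapped into (−180°, 180°]: 29.629°.
Δφ = 54.646 − -51.817 = 106.463°.
a = sin²(Δφ/2) + cos φ₁ · cos φ₂ · sin²(Δλ/2) = 0.665083.
c = 2·atan2(√a, √(1−a)) = 1.90728 rad → d = 6371·c ≈ 12151.26 km.

12151 km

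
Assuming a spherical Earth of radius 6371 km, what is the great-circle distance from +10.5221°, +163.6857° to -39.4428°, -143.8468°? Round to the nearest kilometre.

7753 km

Δλ = -143.8468 − 163.6857 = -307.5325°; wrapped into (−180°, 180°]: 52.4675°.
Δφ = -39.4428 − 10.5221 = -49.9649°.
a = sin²(Δφ/2) + cos φ₁ · cos φ₂ · sin²(Δλ/2) = 0.326729.
c = 2·atan2(√a, √(1−a)) = 1.21691 rad → d = 6371·c ≈ 7752.96 km.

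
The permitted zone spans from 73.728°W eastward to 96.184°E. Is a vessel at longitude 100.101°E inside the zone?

No

Band width going east from -73.728° to +96.184°: ((96.184 − -73.728) mod 360) = 169.912°.
Offset of +100.101° east of the west edge: ((100.101 − -73.728) mod 360) = 173.829°.
173.829° > 169.912° ⇒ outside.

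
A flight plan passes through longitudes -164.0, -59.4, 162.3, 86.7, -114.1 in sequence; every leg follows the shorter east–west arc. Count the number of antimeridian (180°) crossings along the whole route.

2

Leg 1: -164.0° → -59.4°, shortest Δλ = 104.6° (east) — does not cross 180°.
Leg 2: -59.4° → +162.3°, shortest Δλ = -138.3° (west) — crosses 180°.
Leg 3: +162.3° → +86.7°, shortest Δλ = -75.6° (west) — does not cross 180°.
Leg 4: +86.7° → -114.1°, shortest Δλ = 159.2° (east) — crosses 180°.
Total crossings: 2.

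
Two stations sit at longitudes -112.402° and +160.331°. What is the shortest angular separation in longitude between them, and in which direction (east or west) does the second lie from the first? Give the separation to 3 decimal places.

87.267° west

Raw difference: 160.331 − -112.402 = 272.733°.
Normalise into (−180°, 180°]: 272.733° − 360° = -87.267°.
Negative ⇒ the second point lies to the west; separation 87.267°.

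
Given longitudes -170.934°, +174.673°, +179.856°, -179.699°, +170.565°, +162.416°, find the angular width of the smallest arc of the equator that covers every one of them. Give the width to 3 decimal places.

26.650°

Sort the longitudes: -179.699°, -170.934°, +162.416°, +170.565°, +174.673°, +179.856°.
Eastward gaps between consecutive values (wrapping around): 8.765°, 333.350°, 8.149°, 4.108°, 5.183°, 0.445°.
Largest gap = 333.350° ⇒ minimal covering band is its complement: 360° − 333.350° = 26.650°.
Band runs from +162.416° eastward to -170.934°, crossing the antimeridian.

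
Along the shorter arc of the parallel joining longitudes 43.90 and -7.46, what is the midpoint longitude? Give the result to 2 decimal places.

+18.22°

Signed shortest Δλ from +43.90° to -7.46° is -51.36°.
Midpoint longitude = +43.90° + (-51.36°)/2 = +43.90° − 25.68° = +18.22°.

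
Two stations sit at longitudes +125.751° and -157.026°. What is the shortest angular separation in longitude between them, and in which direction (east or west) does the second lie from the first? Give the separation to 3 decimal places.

77.223° east

Raw difference: -157.026 − 125.751 = -282.777°.
Normalise into (−180°, 180°]: -282.777° + 360° = 77.223°.
Positive ⇒ the second point lies to the east; separation 77.223°.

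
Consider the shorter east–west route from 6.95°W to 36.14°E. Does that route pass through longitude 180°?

No

Signed shortest Δλ = ((36.14 − -6.95 + 180) mod 360) − 180 = 43.09°.
Going east by 43.09° from -6.95° reaches +36.14° without touching 180°.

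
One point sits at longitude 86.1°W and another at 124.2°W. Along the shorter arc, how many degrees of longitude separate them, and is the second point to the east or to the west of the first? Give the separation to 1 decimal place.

38.1° west

Raw difference: -124.2 − -86.1 = -38.1°.
Normalise into (−180°, 180°]: -38.1° stays -38.1°.
Negative ⇒ the second point lies to the west; separation 38.1°.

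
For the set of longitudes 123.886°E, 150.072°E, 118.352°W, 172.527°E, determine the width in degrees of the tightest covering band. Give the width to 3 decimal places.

Sort the longitudes: -118.352°, +123.886°, +150.072°, +172.527°.
Eastward gaps between consecutive values (wrapping around): 242.238°, 26.186°, 22.455°, 69.121°.
Largest gap = 242.238° ⇒ minimal covering band is its complement: 360° − 242.238° = 117.762°.
Band runs from +123.886° eastward to -118.352°, crossing the antimeridian.

117.762°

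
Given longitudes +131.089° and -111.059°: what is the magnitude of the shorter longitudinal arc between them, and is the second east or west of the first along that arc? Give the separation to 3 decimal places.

117.852° east

Raw difference: -111.059 − 131.089 = -242.148°.
Normalise into (−180°, 180°]: -242.148° + 360° = 117.852°.
Positive ⇒ the second point lies to the east; separation 117.852°.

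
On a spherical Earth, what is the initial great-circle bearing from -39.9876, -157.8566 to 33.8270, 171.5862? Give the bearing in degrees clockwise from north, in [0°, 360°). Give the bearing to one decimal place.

Δλ = 171.5862 − -157.8566 = 329.4428°; wrapped into (−180°, 180°]: -30.5572°.
θ = atan2( sin Δλ · cos φ₂ , cos φ₁ · sin φ₂ − sin φ₁ · cos φ₂ · cos Δλ )
  = atan2(-0.42234, 0.88623) = -25.480° → normalised to [0°, 360°): 334.520°.

334.5°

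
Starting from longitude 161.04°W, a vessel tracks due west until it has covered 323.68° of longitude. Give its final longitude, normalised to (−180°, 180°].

Start at -161.04°; shift −323.68° → -484.72°.
-484.72° lies outside (−180°, 180°]; add 360° → -124.72°.

124.72°W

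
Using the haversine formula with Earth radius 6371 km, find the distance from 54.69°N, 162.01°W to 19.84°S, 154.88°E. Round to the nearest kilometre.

9241 km

Δλ = 154.88 − -162.01 = 316.89°; wrapped into (−180°, 180°]: -43.11°.
Δφ = -19.84 − 54.69 = -74.53°.
a = sin²(Δφ/2) + cos φ₁ · cos φ₂ · sin²(Δλ/2) = 0.440020.
c = 2·atan2(√a, √(1−a)) = 1.45055 rad → d = 6371·c ≈ 9241.43 km.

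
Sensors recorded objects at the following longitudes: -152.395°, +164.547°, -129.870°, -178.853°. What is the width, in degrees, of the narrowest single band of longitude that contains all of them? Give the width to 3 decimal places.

Sort the longitudes: -178.853°, -152.395°, -129.870°, +164.547°.
Eastward gaps between consecutive values (wrapping around): 26.458°, 22.525°, 294.417°, 16.600°.
Largest gap = 294.417° ⇒ minimal covering band is its complement: 360° − 294.417° = 65.583°.
Band runs from +164.547° eastward to -129.870°, crossing the antimeridian.

65.583°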